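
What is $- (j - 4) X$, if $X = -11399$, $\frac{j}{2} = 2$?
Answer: $0$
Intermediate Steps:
$j = 4$ ($j = 2 \cdot 2 = 4$)
$- (j - 4) X = - (4 - 4) \left(-11399\right) = \left(-1\right) 0 \left(-11399\right) = 0 \left(-11399\right) = 0$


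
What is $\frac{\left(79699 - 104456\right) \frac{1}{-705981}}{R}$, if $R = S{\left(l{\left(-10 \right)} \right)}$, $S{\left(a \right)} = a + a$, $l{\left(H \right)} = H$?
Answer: $- \frac{24757}{14119620} \approx -0.0017534$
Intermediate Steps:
$S{\left(a \right)} = 2 a$
$R = -20$ ($R = 2 \left(-10\right) = -20$)
$\frac{\left(79699 - 104456\right) \frac{1}{-705981}}{R} = \frac{\left(79699 - 104456\right) \frac{1}{-705981}}{-20} = \left(79699 - 104456\right) \left(- \frac{1}{705981}\right) \left(- \frac{1}{20}\right) = \left(-24757\right) \left(- \frac{1}{705981}\right) \left(- \frac{1}{20}\right) = \frac{24757}{705981} \left(- \frac{1}{20}\right) = - \frac{24757}{14119620}$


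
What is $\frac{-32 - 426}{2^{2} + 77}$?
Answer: $- \frac{458}{81} \approx -5.6543$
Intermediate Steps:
$\frac{-32 - 426}{2^{2} + 77} = - \frac{458}{4 + 77} = - \frac{458}{81}$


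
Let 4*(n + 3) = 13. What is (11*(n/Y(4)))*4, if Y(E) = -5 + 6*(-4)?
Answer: -11/29 ≈ -0.37931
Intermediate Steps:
Y(E) = -29 (Y(E) = -5 - 24 = -29)
n = ¼ (n = -3 + (¼)*13 = -3 + 13/4 = ¼ ≈ 0.25000)
(11*(n/Y(4)))*4 = (11*((¼)/(-29)))*4 = (11*((¼)*(-1/29)))*4 = (11*(-1/116))*4 = -11/116*4 = -11/29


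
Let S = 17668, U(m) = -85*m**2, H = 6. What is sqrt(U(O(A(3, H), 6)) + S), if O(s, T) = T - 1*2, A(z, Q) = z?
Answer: 6*sqrt(453) ≈ 127.70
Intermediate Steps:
O(s, T) = -2 + T (O(s, T) = T - 2 = -2 + T)
sqrt(U(O(A(3, H), 6)) + S) = sqrt(-85*(-2 + 6)**2 + 17668) = sqrt(-85*4**2 + 17668) = sqrt(-85*16 + 17668) = sqrt(-1360 + 17668) = sqrt(16308) = 6*sqrt(453)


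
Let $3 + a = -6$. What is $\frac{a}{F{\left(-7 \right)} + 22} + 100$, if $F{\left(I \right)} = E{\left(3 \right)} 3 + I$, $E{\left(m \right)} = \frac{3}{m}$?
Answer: $\frac{199}{2} \approx 99.5$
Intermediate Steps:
$F{\left(I \right)} = 3 + I$ ($F{\left(I \right)} = \frac{3}{3} \cdot 3 + I = 3 \cdot \frac{1}{3} \cdot 3 + I = 1 \cdot 3 + I = 3 + I$)
$a = -9$ ($a = -3 - 6 = -9$)
$\frac{a}{F{\left(-7 \right)} + 22} + 100 = - \frac{9}{\left(3 - 7\right) + 22} + 100 = - \frac{9}{-4 + 22} + 100 = - \frac{9}{18} + 100 = \left(-9\right) \frac{1}{18} + 100 = - \frac{1}{2} + 100 = \frac{199}{2}$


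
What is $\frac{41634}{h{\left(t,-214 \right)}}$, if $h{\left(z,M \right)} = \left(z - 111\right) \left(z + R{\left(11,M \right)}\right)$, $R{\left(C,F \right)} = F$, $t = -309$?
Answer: $\frac{6939}{36610} \approx 0.18954$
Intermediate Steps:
$h{\left(z,M \right)} = \left(-111 + z\right) \left(M + z\right)$ ($h{\left(z,M \right)} = \left(z - 111\right) \left(z + M\right) = \left(-111 + z\right) \left(M + z\right)$)
$\frac{41634}{h{\left(t,-214 \right)}} = \frac{41634}{\left(-309\right)^{2} - -23754 - -34299 - -66126} = \frac{41634}{95481 + 23754 + 34299 + 66126} = \frac{41634}{219660} = 41634 \cdot \frac{1}{219660} = \frac{6939}{36610}$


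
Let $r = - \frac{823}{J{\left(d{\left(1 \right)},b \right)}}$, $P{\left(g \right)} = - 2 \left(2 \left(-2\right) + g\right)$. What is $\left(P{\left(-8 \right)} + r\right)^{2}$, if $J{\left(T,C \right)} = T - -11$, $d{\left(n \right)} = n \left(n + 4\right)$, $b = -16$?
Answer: $\frac{192721}{256} \approx 752.82$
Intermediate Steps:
$d{\left(n \right)} = n \left(4 + n\right)$
$J{\left(T,C \right)} = 11 + T$ ($J{\left(T,C \right)} = T + 11 = 11 + T$)
$P{\left(g \right)} = 8 - 2 g$ ($P{\left(g \right)} = - 2 \left(-4 + g\right) = 8 - 2 g$)
$r = - \frac{823}{16}$ ($r = - \frac{823}{11 + 1 \left(4 + 1\right)} = - \frac{823}{11 + 1 \cdot 5} = - \frac{823}{11 + 5} = - \frac{823}{16} \approx -51.438$)
$\left(P{\left(-8 \right)} + r\right)^{2} = \left(\left(8 - -16\right) - \frac{823}{16}\right)^{2} = \left(\left(8 + 16\right) - \frac{823}{16}\right)^{2} = \left(24 - \frac{823}{16}\right)^{2} = \left(- \frac{439}{16}\right)^{2} = \frac{192721}{256}$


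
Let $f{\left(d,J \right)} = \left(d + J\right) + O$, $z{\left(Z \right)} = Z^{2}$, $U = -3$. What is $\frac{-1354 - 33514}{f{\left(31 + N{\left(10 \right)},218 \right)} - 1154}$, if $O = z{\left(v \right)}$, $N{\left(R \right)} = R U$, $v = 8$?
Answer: $\frac{34868}{871} \approx 40.032$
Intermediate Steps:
$N{\left(R \right)} = - 3 R$ ($N{\left(R \right)} = R \left(-3\right) = - 3 R$)
$O = 64$ ($O = 8^{2} = 64$)
$f{\left(d,J \right)} = 64 + J + d$ ($f{\left(d,J \right)} = \left(d + J\right) + 64 = \left(J + d\right) + 64 = 64 + J + d$)
$\frac{-1354 - 33514}{f{\left(31 + N{\left(10 \right)},218 \right)} - 1154} = \frac{-1354 - 33514}{\left(64 + 218 + \left(31 - 30\right)\right) - 1154} = - \frac{34868}{\left(64 + 218 + \left(31 - 30\right)\right) - 1154} = - \frac{34868}{\left(64 + 218 + 1\right) - 1154} = - \frac{34868}{283 - 1154} = - \frac{34868}{-871} = \left(-34868\right) \left(- \frac{1}{871}\right) = \frac{34868}{871}$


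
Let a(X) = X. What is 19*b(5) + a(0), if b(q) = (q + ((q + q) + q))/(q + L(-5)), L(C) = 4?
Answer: 380/9 ≈ 42.222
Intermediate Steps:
b(q) = 4*q/(4 + q) (b(q) = (q + ((q + q) + q))/(q + 4) = (q + (2*q + q))/(4 + q) = (q + 3*q)/(4 + q) = (4*q)/(4 + q) = 4*q/(4 + q))
19*b(5) + a(0) = 19*(4*5/(4 + 5)) + 0 = 19*(4*5/9) + 0 = 19*(4*5*(1/9)) + 0 = 19*(20/9) + 0 = 380/9 + 0 = 380/9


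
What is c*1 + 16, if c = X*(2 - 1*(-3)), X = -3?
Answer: 1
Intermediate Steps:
c = -15 (c = -3*(2 - 1*(-3)) = -3*(2 + 3) = -3*5 = -15)
c*1 + 16 = -15*1 + 16 = -15 + 16 = 1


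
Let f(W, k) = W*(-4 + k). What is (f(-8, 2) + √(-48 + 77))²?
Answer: 285 + 32*√29 ≈ 457.33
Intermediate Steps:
(f(-8, 2) + √(-48 + 77))² = (-8*(-4 + 2) + √(-48 + 77))² = (-8*(-2) + √29)² = (16 + √29)²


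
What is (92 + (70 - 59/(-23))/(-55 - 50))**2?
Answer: 48625101121/5832225 ≈ 8337.3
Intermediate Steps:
(92 + (70 - 59/(-23))/(-55 - 50))**2 = (92 + (70 - 59*(-1/23))/(-105))**2 = (92 + (70 + 59/23)*(-1/105))**2 = (92 + (1669/23)*(-1/105))**2 = (92 - 1669/2415)**2 = (220511/2415)**2 = 48625101121/5832225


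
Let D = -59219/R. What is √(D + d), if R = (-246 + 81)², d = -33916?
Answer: I*√923422319/165 ≈ 184.17*I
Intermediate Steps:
R = 27225 (R = (-165)² = 27225)
D = -59219/27225 ≈ -2.1752
√(D + d) = √(-59219/27225 - 33916) = √(-923422319/27225) = I*√923422319/165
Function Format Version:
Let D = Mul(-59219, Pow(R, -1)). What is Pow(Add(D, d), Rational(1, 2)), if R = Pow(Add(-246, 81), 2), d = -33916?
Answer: Mul(Rational(1, 165), I, Pow(923422319, Rational(1, 2))) ≈ Mul(184.17, I)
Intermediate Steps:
R = 27225 (R = Pow(-165, 2) = 27225)
D = Rational(-59219, 27225) (D = Mul(-59219, Pow(27225, -1)) = Mul(-59219, Rational(1, 27225)) = Rational(-59219, 27225) ≈ -2.1752)
Pow(Add(D, d), Rational(1, 2)) = Pow(Add(Rational(-59219, 27225), -33916), Rational(1, 2)) = Pow(Rational(-923422319, 27225), Rational(1, 2)) = Mul(Rational(1, 165), I, Pow(923422319, Rational(1, 2)))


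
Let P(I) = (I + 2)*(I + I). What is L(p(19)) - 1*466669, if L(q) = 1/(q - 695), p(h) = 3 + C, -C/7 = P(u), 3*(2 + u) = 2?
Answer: -2854147613/6116 ≈ -4.6667e+5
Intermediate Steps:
u = -4/3 (u = -2 + (⅓)*2 = -2 + ⅔ = -4/3 ≈ -1.3333)
P(I) = 2*I*(2 + I) (P(I) = (2 + I)*(2*I) = 2*I*(2 + I))
C = 112/9 (C = -14*(-4)*(2 - 4/3)/3 = -14*(-4)*2/(3*3) = -7*(-16/9) = 112/9 ≈ 12.444)
p(h) = 139/9 (p(h) = 3 + 112/9 = 139/9)
L(q) = 1/(-695 + q)
L(p(19)) - 1*466669 = 1/(-695 + 139/9) - 1*466669 = 1/(-6116/9) - 466669 = -9/6116 - 466669 = -2854147613/6116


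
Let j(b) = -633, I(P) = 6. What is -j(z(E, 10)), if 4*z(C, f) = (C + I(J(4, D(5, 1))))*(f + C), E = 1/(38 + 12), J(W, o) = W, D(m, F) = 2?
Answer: 633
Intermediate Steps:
E = 1/50 ≈ 0.020000
z(C, f) = (6 + C)*(C + f)/4 (z(C, f) = ((C + 6)*(f + C))/4 = ((6 + C)*(C + f))/4 = (6 + C)*(C + f)/4)
-j(z(E, 10)) = -1*(-633) = 633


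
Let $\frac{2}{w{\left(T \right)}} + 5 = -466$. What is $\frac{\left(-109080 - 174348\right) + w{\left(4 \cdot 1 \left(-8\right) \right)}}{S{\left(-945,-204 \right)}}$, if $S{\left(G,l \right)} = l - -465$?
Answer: $- \frac{133494590}{122931} \approx -1085.9$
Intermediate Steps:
$S{\left(G,l \right)} = 465 + l$ ($S{\left(G,l \right)} = l + 465 = 465 + l$)
$w{\left(T \right)} = - \frac{2}{471}$ ($w{\left(T \right)} = \frac{2}{-5 - 466} = \frac{2}{-471} = 2 \left(- \frac{1}{471}\right) = - \frac{2}{471}$)
$\frac{\left(-109080 - 174348\right) + w{\left(4 \cdot 1 \left(-8\right) \right)}}{S{\left(-945,-204 \right)}} = \frac{\left(-109080 - 174348\right) - \frac{2}{471}}{465 - 204} = \frac{-283428 - \frac{2}{471}}{261} = \left(- \frac{133494590}{471}\right) \frac{1}{261} = - \frac{133494590}{122931}$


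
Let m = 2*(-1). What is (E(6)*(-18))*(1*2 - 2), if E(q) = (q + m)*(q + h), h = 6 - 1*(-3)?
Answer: 0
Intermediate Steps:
h = 9 (h = 6 + 3 = 9)
m = -2
E(q) = (-2 + q)*(9 + q) (E(q) = (q - 2)*(q + 9) = (-2 + q)*(9 + q))
(E(6)*(-18))*(1*2 - 2) = ((-18 + 6**2 + 7*6)*(-18))*(1*2 - 2) = ((-18 + 36 + 42)*(-18))*(2 - 2) = (60*(-18))*0 = -1080*0 = 0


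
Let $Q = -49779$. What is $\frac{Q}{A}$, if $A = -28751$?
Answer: $\frac{49779}{28751} \approx 1.7314$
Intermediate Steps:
$\frac{Q}{A} = - \frac{49779}{-28751} = \left(-49779\right) \left(- \frac{1}{28751}\right) = \frac{49779}{28751}$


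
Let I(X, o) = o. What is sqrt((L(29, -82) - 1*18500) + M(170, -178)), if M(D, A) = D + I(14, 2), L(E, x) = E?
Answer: I*sqrt(18299) ≈ 135.27*I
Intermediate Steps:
M(D, A) = 2 + D (M(D, A) = D + 2 = 2 + D)
sqrt((L(29, -82) - 1*18500) + M(170, -178)) = sqrt((29 - 1*18500) + (2 + 170)) = sqrt((29 - 18500) + 172) = sqrt(-18471 + 172) = sqrt(-18299) = I*sqrt(18299)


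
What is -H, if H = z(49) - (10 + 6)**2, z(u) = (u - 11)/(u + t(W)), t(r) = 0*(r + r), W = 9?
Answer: 12506/49 ≈ 255.22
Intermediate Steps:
t(r) = 0 (t(r) = 0*(2*r) = 0)
z(u) = (-11 + u)/u (z(u) = (u - 11)/(u + 0) = (-11 + u)/u)
H = -12506/49 (H = (-11 + 49)/49 - (10 + 6)**2 = (1/49)*38 - 1*16**2 = 38/49 - 1*256 = 38/49 - 256 = -12506/49 ≈ -255.22)
-H = -1*(-12506/49) = 12506/49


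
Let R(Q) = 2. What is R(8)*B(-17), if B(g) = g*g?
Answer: 578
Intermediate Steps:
B(g) = g²
R(8)*B(-17) = 2*(-17)² = 2*289 = 578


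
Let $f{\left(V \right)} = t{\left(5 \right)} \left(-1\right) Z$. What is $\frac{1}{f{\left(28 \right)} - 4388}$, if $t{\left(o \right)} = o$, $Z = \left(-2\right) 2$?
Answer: $- \frac{1}{4368} \approx -0.00022894$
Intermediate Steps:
$Z = -4$
$f{\left(V \right)} = 20$ ($f{\left(V \right)} = 5 \left(-1\right) \left(-4\right) = \left(-5\right) \left(-4\right) = 20$)
$\frac{1}{f{\left(28 \right)} - 4388} = \frac{1}{20 - 4388} = \frac{1}{-4368} = - \frac{1}{4368}$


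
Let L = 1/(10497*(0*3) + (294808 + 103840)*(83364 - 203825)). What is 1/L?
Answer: -48021536728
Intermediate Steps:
L = -1/48021536728 (L = 1/(10497*0 + 398648*(-120461)) = 1/(0 - 48021536728) = 1/(-48021536728) = -1/48021536728 ≈ -2.0824e-11)
1/L = 1/(-1/48021536728) = -48021536728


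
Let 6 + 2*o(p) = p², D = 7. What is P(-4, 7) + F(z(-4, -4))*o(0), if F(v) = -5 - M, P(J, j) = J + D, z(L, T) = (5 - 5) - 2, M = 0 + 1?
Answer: 21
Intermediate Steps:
M = 1
z(L, T) = -2 (z(L, T) = 0 - 2 = -2)
o(p) = -3 + p²/2
P(J, j) = 7 + J (P(J, j) = J + 7 = 7 + J)
F(v) = -6 (F(v) = -5 - 1*1 = -5 - 1 = -6)
P(-4, 7) + F(z(-4, -4))*o(0) = (7 - 4) - 6*(-3 + (½)*0²) = 3 - 6*(-3 + (½)*0) = 3 - 6*(-3 + 0) = 3 - 6*(-3) = 3 + 18 = 21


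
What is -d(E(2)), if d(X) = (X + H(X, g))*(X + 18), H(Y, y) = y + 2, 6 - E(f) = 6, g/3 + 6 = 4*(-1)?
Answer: 504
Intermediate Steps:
g = -30 (g = -18 + 3*(4*(-1)) = -18 + 3*(-4) = -18 - 12 = -30)
E(f) = 0 (E(f) = 6 - 1*6 = 6 - 6 = 0)
H(Y, y) = 2 + y
d(X) = (-28 + X)*(18 + X) (d(X) = (X + (2 - 30))*(X + 18) = (X - 28)*(18 + X) = (-28 + X)*(18 + X))
-d(E(2)) = -(-504 + 0² - 10*0) = -(-504 + 0 + 0) = -1*(-504) = 504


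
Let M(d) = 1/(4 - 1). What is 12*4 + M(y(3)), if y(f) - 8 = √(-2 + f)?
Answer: 145/3 ≈ 48.333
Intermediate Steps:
y(f) = 8 + √(-2 + f)
M(d) = ⅓ (M(d) = 1/3 = ⅓)
12*4 + M(y(3)) = 12*4 + ⅓ = 48 + ⅓ = 145/3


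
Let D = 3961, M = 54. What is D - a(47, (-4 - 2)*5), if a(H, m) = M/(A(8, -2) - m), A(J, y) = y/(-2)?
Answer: 122737/31 ≈ 3959.3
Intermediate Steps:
A(J, y) = -y/2 (A(J, y) = y*(-½) = -y/2)
a(H, m) = 54/(1 - m) (a(H, m) = 54/(-½*(-2) - m) = 54/(1 - m))
D - a(47, (-4 - 2)*5) = 3961 - (-54)/(-1 + (-4 - 2)*5) = 3961 - (-54)/(-1 - 6*5) = 3961 - (-54)/(-1 - 30) = 3961 - (-54)/(-31) = 3961 - (-54)*(-1)/31 = 3961 - 1*54/31 = 3961 - 54/31 = 122737/31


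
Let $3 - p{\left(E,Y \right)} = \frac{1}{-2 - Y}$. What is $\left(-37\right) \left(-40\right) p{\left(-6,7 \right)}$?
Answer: $\frac{41440}{9} \approx 4604.4$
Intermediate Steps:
$p{\left(E,Y \right)} = 3 - \frac{1}{-2 - Y}$
$\left(-37\right) \left(-40\right) p{\left(-6,7 \right)} = \left(-37\right) \left(-40\right) \frac{7 + 3 \cdot 7}{2 + 7} = 1480 \frac{7 + 21}{9} = 1480 \cdot \frac{1}{9} \cdot 28 = 1480 \cdot \frac{28}{9} = \frac{41440}{9}$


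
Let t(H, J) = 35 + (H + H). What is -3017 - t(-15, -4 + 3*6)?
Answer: -3022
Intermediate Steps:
t(H, J) = 35 + 2*H
-3017 - t(-15, -4 + 3*6) = -3017 - (35 + 2*(-15)) = -3017 - (35 - 30) = -3017 - 1*5 = -3017 - 5 = -3022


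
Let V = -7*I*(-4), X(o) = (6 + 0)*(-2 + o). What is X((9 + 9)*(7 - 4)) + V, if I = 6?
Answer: 480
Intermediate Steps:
X(o) = -12 + 6*o (X(o) = 6*(-2 + o) = -12 + 6*o)
V = 168 (V = -7*6*(-4) = -42*(-4) = 168)
X((9 + 9)*(7 - 4)) + V = (-12 + 6*((9 + 9)*(7 - 4))) + 168 = (-12 + 6*(18*3)) + 168 = (-12 + 6*54) + 168 = (-12 + 324) + 168 = 312 + 168 = 480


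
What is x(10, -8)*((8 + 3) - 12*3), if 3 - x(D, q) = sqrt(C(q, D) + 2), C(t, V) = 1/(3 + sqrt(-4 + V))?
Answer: -75 + 25*sqrt(7 + 2*sqrt(6))/sqrt(3 + sqrt(6)) ≈ -38.058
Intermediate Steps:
x(D, q) = 3 - sqrt(2 + 1/(3 + sqrt(-4 + D))) (x(D, q) = 3 - sqrt(1/(3 + sqrt(-4 + D)) + 2) = 3 - sqrt(2 + 1/(3 + sqrt(-4 + D))))
x(10, -8)*((8 + 3) - 12*3) = (3 - sqrt((7 + 2*sqrt(-4 + 10))/(3 + sqrt(-4 + 10))))*((8 + 3) - 12*3) = (3 - sqrt((7 + 2*sqrt(6))/(3 + sqrt(6))))*(11 - 36) = (3 - sqrt(7 + 2*sqrt(6))/sqrt(3 + sqrt(6)))*(-25) = -75 + 25*sqrt(7 + 2*sqrt(6))/sqrt(3 + sqrt(6))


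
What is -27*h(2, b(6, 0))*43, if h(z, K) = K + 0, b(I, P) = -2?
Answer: 2322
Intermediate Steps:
h(z, K) = K
-27*h(2, b(6, 0))*43 = -27*(-2)*43 = 54*43 = 2322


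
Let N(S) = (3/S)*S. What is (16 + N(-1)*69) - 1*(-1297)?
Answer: 1520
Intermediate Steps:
N(S) = 3
(16 + N(-1)*69) - 1*(-1297) = (16 + 3*69) - 1*(-1297) = (16 + 207) + 1297 = 223 + 1297 = 1520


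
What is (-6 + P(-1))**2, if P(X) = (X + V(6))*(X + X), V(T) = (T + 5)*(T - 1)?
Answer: 12996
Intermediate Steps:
V(T) = (-1 + T)*(5 + T) (V(T) = (5 + T)*(-1 + T) = (-1 + T)*(5 + T))
P(X) = 2*X*(55 + X) (P(X) = (X + (-5 + 6**2 + 4*6))*(X + X) = (X + (-5 + 36 + 24))*(2*X) = (X + 55)*(2*X) = (55 + X)*(2*X) = 2*X*(55 + X))
(-6 + P(-1))**2 = (-6 + 2*(-1)*(55 - 1))**2 = (-6 + 2*(-1)*54)**2 = (-6 - 108)**2 = (-114)**2 = 12996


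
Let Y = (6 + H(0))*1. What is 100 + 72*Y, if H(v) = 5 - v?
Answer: 892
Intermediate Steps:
Y = 11 (Y = (6 + (5 - 1*0))*1 = (6 + (5 + 0))*1 = (6 + 5)*1 = 11*1 = 11)
100 + 72*Y = 100 + 72*11 = 100 + 792 = 892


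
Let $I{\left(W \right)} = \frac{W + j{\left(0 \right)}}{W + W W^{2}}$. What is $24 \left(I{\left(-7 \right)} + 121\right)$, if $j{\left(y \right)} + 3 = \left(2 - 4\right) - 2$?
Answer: $\frac{72624}{25} \approx 2905.0$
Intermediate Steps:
$j{\left(y \right)} = -7$ ($j{\left(y \right)} = -3 + \left(\left(2 - 4\right) - 2\right) = -3 - 4 = -7$)
$I{\left(W \right)} = \frac{-7 + W}{W + W^{3}}$ ($I{\left(W \right)} = \frac{W - 7}{W + W W^{2}} = \frac{-7 + W}{W + W^{3}}$)
$24 \left(I{\left(-7 \right)} + 121\right) = 24 \left(\frac{-7 - 7}{-7 + \left(-7\right)^{3}} + 121\right) = 24 \left(\frac{1}{-7 - 343} \left(-14\right) + 121\right) = 24 \left(\frac{1}{-350} \left(-14\right) + 121\right) = 24 \left(\left(- \frac{1}{350}\right) \left(-14\right) + 121\right) = 24 \left(\frac{1}{25} + 121\right) = 24 \cdot \frac{3026}{25} = \frac{72624}{25}$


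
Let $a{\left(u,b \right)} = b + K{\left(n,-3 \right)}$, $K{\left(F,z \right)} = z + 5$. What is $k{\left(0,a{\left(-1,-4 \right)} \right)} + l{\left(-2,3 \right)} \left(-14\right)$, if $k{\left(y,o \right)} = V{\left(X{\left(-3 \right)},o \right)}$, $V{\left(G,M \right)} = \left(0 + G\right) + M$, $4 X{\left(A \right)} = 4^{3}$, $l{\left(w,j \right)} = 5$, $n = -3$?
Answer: $-56$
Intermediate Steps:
$K{\left(F,z \right)} = 5 + z$
$a{\left(u,b \right)} = 2 + b$ ($a{\left(u,b \right)} = b + \left(5 - 3\right) = b + 2 = 2 + b$)
$X{\left(A \right)} = 16$ ($X{\left(A \right)} = \frac{4^{3}}{4} = \frac{1}{4} \cdot 64 = 16$)
$V{\left(G,M \right)} = G + M$
$k{\left(y,o \right)} = 16 + o$
$k{\left(0,a{\left(-1,-4 \right)} \right)} + l{\left(-2,3 \right)} \left(-14\right) = \left(16 + \left(2 - 4\right)\right) + 5 \left(-14\right) = \left(16 - 2\right) - 70 = 14 - 70 = -56$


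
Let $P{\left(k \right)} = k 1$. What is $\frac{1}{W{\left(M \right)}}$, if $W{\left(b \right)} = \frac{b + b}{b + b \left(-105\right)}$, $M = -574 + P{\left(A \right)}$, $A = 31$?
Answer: $-52$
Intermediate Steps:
$P{\left(k \right)} = k$
$M = -543$ ($M = -574 + 31 = -543$)
$W{\left(b \right)} = - \frac{1}{52}$ ($W{\left(b \right)} = \frac{2 b}{b - 105 b} = \frac{2 b}{\left(-104\right) b} = 2 b \left(- \frac{1}{104 b}\right) = - \frac{1}{52}$)
$\frac{1}{W{\left(M \right)}} = \frac{1}{- \frac{1}{52}} = -52$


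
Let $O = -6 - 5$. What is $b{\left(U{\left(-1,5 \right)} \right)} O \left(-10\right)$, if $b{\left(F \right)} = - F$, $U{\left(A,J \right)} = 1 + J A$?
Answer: $440$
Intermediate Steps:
$U{\left(A,J \right)} = 1 + A J$
$O = -11$ ($O = -6 - 5 = -11$)
$b{\left(U{\left(-1,5 \right)} \right)} O \left(-10\right) = - (1 - 5) \left(-11\right) \left(-10\right) = \left(-1\right) \left(-4\right) \left(-11\right) \left(-10\right) = 4 \left(-11\right) \left(-10\right) = \left(-44\right) \left(-10\right) = 440$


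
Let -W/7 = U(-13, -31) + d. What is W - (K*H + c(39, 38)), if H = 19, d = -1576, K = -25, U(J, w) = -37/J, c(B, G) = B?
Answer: 148825/13 ≈ 11448.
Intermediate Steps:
W = 143157/13 (W = -7*(-37/(-13) - 1576) = -7*(-37*(-1/13) - 1576) = -7*(37/13 - 1576) = -7*(-20451/13) = 143157/13 ≈ 11012.)
W - (K*H + c(39, 38)) = 143157/13 - (-25*19 + 39) = 143157/13 - (-475 + 39) = 143157/13 - 1*(-436) = 143157/13 + 436 = 148825/13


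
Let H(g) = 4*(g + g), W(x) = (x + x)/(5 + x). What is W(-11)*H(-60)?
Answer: -1760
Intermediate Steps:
W(x) = 2*x/(5 + x) (W(x) = (2*x)/(5 + x) = 2*x/(5 + x))
H(g) = 8*g (H(g) = 4*(2*g) = 8*g)
W(-11)*H(-60) = (2*(-11)/(5 - 11))*(8*(-60)) = (2*(-11)/(-6))*(-480) = (2*(-11)*(-1/6))*(-480) = (11/3)*(-480) = -1760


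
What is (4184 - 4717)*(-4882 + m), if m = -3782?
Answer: 4617912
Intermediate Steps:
(4184 - 4717)*(-4882 + m) = (4184 - 4717)*(-4882 - 3782) = -533*(-8664) = 4617912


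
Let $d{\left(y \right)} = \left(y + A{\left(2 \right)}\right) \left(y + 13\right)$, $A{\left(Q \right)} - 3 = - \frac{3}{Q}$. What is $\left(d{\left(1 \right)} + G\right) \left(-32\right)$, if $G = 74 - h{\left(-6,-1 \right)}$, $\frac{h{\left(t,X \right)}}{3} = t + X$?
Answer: $-4160$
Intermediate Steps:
$A{\left(Q \right)} = 3 - \frac{3}{Q}$
$h{\left(t,X \right)} = 3 X + 3 t$ ($h{\left(t,X \right)} = 3 \left(t + X\right) = 3 \left(X + t\right) = 3 X + 3 t$)
$d{\left(y \right)} = \left(13 + y\right) \left(\frac{3}{2} + y\right)$ ($d{\left(y \right)} = \left(y + \left(3 - \frac{3}{2}\right)\right) \left(y + 13\right) = \left(y + \left(3 - \frac{3}{2}\right)\right) \left(13 + y\right) = \left(y + \frac{3}{2}\right) \left(13 + y\right) = \left(\frac{3}{2} + y\right) \left(13 + y\right) = \left(13 + y\right) \left(\frac{3}{2} + y\right)$)
$G = 95$ ($G = 74 - \left(3 \left(-1\right) + 3 \left(-6\right)\right) = 74 - \left(-3 - 18\right) = 74 - -21 = 74 + 21 = 95$)
$\left(d{\left(1 \right)} + G\right) \left(-32\right) = \left(\left(\frac{39}{2} + 1^{2} + \frac{29}{2} \cdot 1\right) + 95\right) \left(-32\right) = \left(\left(\frac{39}{2} + 1 + \frac{29}{2}\right) + 95\right) \left(-32\right) = \left(35 + 95\right) \left(-32\right) = 130 \left(-32\right) = -4160$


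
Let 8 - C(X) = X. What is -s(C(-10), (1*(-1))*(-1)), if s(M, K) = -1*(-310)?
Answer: -310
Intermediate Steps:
C(X) = 8 - X
s(M, K) = 310
-s(C(-10), (1*(-1))*(-1)) = -1*310 = -310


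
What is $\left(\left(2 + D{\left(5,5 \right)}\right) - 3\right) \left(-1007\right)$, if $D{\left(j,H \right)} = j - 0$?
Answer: $-4028$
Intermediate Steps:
$D{\left(j,H \right)} = j$ ($D{\left(j,H \right)} = j + 0 = j$)
$\left(\left(2 + D{\left(5,5 \right)}\right) - 3\right) \left(-1007\right) = \left(\left(2 + 5\right) - 3\right) \left(-1007\right) = \left(7 - 3\right) \left(-1007\right) = 4 \left(-1007\right) = -4028$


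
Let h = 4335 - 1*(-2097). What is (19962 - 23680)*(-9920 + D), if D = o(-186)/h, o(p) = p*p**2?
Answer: 5440696261/134 ≈ 4.0602e+7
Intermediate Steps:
o(p) = p**3
h = 6432 (h = 4335 + 2097 = 6432)
D = -268119/268 (D = (-186)**3/6432 = -6434856*1/6432 = -268119/268 ≈ -1000.4)
(19962 - 23680)*(-9920 + D) = (19962 - 23680)*(-9920 - 268119/268) = -3718*(-2926679/268) = 5440696261/134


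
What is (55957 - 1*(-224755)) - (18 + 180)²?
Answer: 241508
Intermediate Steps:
(55957 - 1*(-224755)) - (18 + 180)² = (55957 + 224755) - 1*198² = 280712 - 1*39204 = 280712 - 39204 = 241508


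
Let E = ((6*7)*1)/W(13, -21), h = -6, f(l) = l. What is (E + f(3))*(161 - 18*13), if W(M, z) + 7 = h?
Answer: 219/13 ≈ 16.846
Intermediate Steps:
W(M, z) = -13 (W(M, z) = -7 - 6 = -13)
E = -42/13 (E = ((6*7)*1)/(-13) = (42*1)*(-1/13) = 42*(-1/13) = -42/13 ≈ -3.2308)
(E + f(3))*(161 - 18*13) = (-42/13 + 3)*(161 - 18*13) = -3*(161 - 234)/13 = -3/13*(-73) = 219/13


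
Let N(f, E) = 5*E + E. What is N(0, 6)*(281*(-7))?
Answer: -70812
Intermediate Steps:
N(f, E) = 6*E
N(0, 6)*(281*(-7)) = (6*6)*(281*(-7)) = 36*(-1967) = -70812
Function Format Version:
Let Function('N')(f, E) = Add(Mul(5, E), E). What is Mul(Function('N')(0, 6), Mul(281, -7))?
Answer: -70812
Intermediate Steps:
Function('N')(f, E) = Mul(6, E)
Mul(Function('N')(0, 6), Mul(281, -7)) = Mul(Mul(6, 6), Mul(281, -7)) = Mul(36, -1967) = -70812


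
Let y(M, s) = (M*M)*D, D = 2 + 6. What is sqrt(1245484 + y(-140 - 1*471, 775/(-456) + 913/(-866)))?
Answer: 6*sqrt(117557) ≈ 2057.2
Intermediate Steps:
D = 8
y(M, s) = 8*M**2 (y(M, s) = (M*M)*8 = M**2*8 = 8*M**2)
sqrt(1245484 + y(-140 - 1*471, 775/(-456) + 913/(-866))) = sqrt(1245484 + 8*(-140 - 1*471)**2) = sqrt(1245484 + 8*(-140 - 471)**2) = sqrt(1245484 + 8*(-611)**2) = sqrt(1245484 + 8*373321) = sqrt(1245484 + 2986568) = sqrt(4232052) = 6*sqrt(117557)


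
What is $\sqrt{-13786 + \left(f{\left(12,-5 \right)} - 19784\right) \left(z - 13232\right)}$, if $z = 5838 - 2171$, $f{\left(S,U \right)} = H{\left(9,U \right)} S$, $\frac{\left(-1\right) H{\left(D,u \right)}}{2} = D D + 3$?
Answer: $\sqrt{208503214} \approx 14440.0$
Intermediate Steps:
$H{\left(D,u \right)} = -6 - 2 D^{2}$ ($H{\left(D,u \right)} = - 2 \left(D D + 3\right) = - 2 \left(D^{2} + 3\right) = - 2 \left(3 + D^{2}\right) = -6 - 2 D^{2}$)
$f{\left(S,U \right)} = - 168 S$ ($f{\left(S,U \right)} = \left(-6 - 2 \cdot 9^{2}\right) S = \left(-6 - 162\right) S = - 168 S$)
$z = 3667$
$\sqrt{-13786 + \left(f{\left(12,-5 \right)} - 19784\right) \left(z - 13232\right)} = \sqrt{-13786 + \left(\left(-168\right) 12 - 19784\right) \left(3667 - 13232\right)} = \sqrt{-13786 + \left(-2016 - 19784\right) \left(-9565\right)} = \sqrt{-13786 - -208517000} = \sqrt{-13786 + 208517000} = \sqrt{208503214}$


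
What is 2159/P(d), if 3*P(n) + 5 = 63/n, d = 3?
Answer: 6477/16 ≈ 404.81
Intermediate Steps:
P(n) = -5/3 + 21/n (P(n) = -5/3 + (63/n)/3 = -5/3 + 21/n)
2159/P(d) = 2159/(-5/3 + 21/3) = 2159/(-5/3 + 21*(⅓)) = 2159/(-5/3 + 7) = 2159/(16/3) = 2159*(3/16) = 6477/16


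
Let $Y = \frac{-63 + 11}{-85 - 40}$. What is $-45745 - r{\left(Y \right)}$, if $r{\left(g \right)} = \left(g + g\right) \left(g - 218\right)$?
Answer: $- \frac{711937033}{15625} \approx -45564.0$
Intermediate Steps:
$Y = \frac{52}{125}$ ($Y = - \frac{52}{-125} = \left(-52\right) \left(- \frac{1}{125}\right) = \frac{52}{125} \approx 0.416$)
$r{\left(g \right)} = 2 g \left(-218 + g\right)$
$-45745 - r{\left(Y \right)} = -45745 - 2 \cdot \frac{52}{125} \left(-218 + \frac{52}{125}\right) = -45745 - 2 \cdot \frac{52}{125} \left(- \frac{27198}{125}\right) = -45745 - - \frac{2828592}{15625} = -45745 + \frac{2828592}{15625} = - \frac{711937033}{15625}$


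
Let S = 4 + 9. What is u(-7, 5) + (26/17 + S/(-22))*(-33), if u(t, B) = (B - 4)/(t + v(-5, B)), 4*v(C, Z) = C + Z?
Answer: -7405/238 ≈ -31.113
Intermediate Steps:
S = 13
v(C, Z) = C/4 + Z/4 (v(C, Z) = (C + Z)/4 = C/4 + Z/4)
u(t, B) = (-4 + B)/(-5/4 + t + B/4) (u(t, B) = (B - 4)/(t + ((¼)*(-5) + B/4)) = (-4 + B)/(t + (-5/4 + B/4)) = (-4 + B)/(-5/4 + t + B/4))
u(-7, 5) + (26/17 + S/(-22))*(-33) = 4*(-4 + 5)/(-5 + 5 + 4*(-7)) + (26/17 + 13/(-22))*(-33) = 4*1/(-5 + 5 - 28) + (26*(1/17) + 13*(-1/22))*(-33) = 4*1/(-28) + (26/17 - 13/22)*(-33) = 4*(-1/28)*1 + (351/374)*(-33) = -⅐ - 1053/34 = -7405/238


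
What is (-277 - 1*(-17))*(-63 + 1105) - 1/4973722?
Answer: -1347480764241/4973722 ≈ -2.7092e+5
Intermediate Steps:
(-277 - 1*(-17))*(-63 + 1105) - 1/4973722 = (-277 + 17)*1042 - 1*1/4973722 = -260*1042 - 1/4973722 = -270920 - 1/4973722 = -1347480764241/4973722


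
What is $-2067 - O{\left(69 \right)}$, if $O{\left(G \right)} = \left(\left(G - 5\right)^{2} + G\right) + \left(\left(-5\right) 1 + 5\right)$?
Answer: $-6232$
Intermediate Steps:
$O{\left(G \right)} = G + \left(-5 + G\right)^{2}$ ($O{\left(G \right)} = \left(\left(-5 + G\right)^{2} + G\right) + \left(-5 + 5\right) = \left(G + \left(-5 + G\right)^{2}\right) + 0 = G + \left(-5 + G\right)^{2}$)
$-2067 - O{\left(69 \right)} = -2067 - \left(69 + \left(-5 + 69\right)^{2}\right) = -2067 - \left(69 + 64^{2}\right) = -2067 - \left(69 + 4096\right) = -2067 - 4165 = -6232$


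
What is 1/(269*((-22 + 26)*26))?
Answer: 1/27976 ≈ 3.5745e-5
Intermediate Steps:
1/(269*((-22 + 26)*26)) = 1/(269*(4*26)) = 1/(269*104) = 1/27976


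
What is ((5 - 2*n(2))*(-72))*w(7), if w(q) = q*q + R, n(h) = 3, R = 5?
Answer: 3888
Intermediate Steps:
w(q) = 5 + q² (w(q) = q*q + 5 = q² + 5 = 5 + q²)
((5 - 2*n(2))*(-72))*w(7) = ((5 - 2*3)*(-72))*(5 + 7²) = ((5 - 6)*(-72))*(5 + 49) = -1*(-72)*54 = 72*54 = 3888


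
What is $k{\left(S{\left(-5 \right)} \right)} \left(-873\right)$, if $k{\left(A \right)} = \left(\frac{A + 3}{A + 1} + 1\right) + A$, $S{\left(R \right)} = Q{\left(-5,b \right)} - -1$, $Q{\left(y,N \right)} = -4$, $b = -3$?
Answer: $1746$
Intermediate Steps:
$S{\left(R \right)} = -3$ ($S{\left(R \right)} = -4 - -1 = -4 + 1 = -3$)
$k{\left(A \right)} = 1 + A + \frac{3 + A}{1 + A}$ ($k{\left(A \right)} = \left(\frac{3 + A}{1 + A} + 1\right) + A = \left(1 + \frac{3 + A}{1 + A}\right) + A = 1 + A + \frac{3 + A}{1 + A}$)
$k{\left(S{\left(-5 \right)} \right)} \left(-873\right) = \frac{4 + \left(-3\right)^{2} + 3 \left(-3\right)}{1 - 3} \left(-873\right) = \frac{4 + 9 - 9}{-2} \left(-873\right) = \left(- \frac{1}{2}\right) 4 \left(-873\right) = \left(-2\right) \left(-873\right) = 1746$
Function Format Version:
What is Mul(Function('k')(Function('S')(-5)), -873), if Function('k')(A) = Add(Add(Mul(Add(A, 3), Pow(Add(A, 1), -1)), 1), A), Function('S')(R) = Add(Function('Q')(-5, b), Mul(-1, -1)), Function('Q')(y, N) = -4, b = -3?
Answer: 1746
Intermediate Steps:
Function('S')(R) = -3 (Function('S')(R) = Add(-4, Mul(-1, -1)) = Add(-4, 1) = -3)
Function('k')(A) = Add(1, A, Mul(Pow(Add(1, A), -1), Add(3, A))) (Function('k')(A) = Add(Add(Mul(Add(3, A), Pow(Add(1, A), -1)), 1), A) = Add(Add(Mul(Pow(Add(1, A), -1), Add(3, A)), 1), A) = Add(Add(1, Mul(Pow(Add(1, A), -1), Add(3, A))), A) = Add(1, A, Mul(Pow(Add(1, A), -1), Add(3, A))))
Mul(Function('k')(Function('S')(-5)), -873) = Mul(Mul(Pow(Add(1, -3), -1), Add(4, Pow(-3, 2), Mul(3, -3))), -873) = Mul(Mul(Pow(-2, -1), Add(4, 9, -9)), -873) = Mul(Mul(Rational(-1, 2), 4), -873) = Mul(-2, -873) = 1746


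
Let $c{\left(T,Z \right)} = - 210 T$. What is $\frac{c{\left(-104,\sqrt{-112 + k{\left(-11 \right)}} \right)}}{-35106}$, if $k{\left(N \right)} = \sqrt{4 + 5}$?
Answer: $- \frac{3640}{5851} \approx -0.62212$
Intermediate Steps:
$k{\left(N \right)} = 3$ ($k{\left(N \right)} = \sqrt{9} = 3$)
$\frac{c{\left(-104,\sqrt{-112 + k{\left(-11 \right)}} \right)}}{-35106} = \frac{\left(-210\right) \left(-104\right)}{-35106} = 21840 \left(- \frac{1}{35106}\right) = - \frac{3640}{5851}$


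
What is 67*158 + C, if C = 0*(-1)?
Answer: 10586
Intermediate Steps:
C = 0
67*158 + C = 67*158 + 0 = 10586 + 0 = 10586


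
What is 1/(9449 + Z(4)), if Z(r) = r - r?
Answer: 1/9449 ≈ 0.00010583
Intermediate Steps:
Z(r) = 0
1/(9449 + Z(4)) = 1/(9449 + 0) = 1/9449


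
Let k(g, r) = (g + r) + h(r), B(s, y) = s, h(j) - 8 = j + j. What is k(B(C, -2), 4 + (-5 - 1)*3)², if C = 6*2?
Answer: 484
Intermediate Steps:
C = 12
h(j) = 8 + 2*j (h(j) = 8 + (j + j) = 8 + 2*j)
k(g, r) = 8 + g + 3*r (k(g, r) = (g + r) + (8 + 2*r) = 8 + g + 3*r)
k(B(C, -2), 4 + (-5 - 1)*3)² = (8 + 12 + 3*(4 + (-5 - 1)*3))² = (8 + 12 + 3*(4 - 6*3))² = (8 + 12 + 3*(4 - 18))² = (8 + 12 + 3*(-14))² = (8 + 12 - 42)² = (-22)² = 484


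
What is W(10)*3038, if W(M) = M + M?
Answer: 60760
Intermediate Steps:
W(M) = 2*M
W(10)*3038 = (2*10)*3038 = 20*3038 = 60760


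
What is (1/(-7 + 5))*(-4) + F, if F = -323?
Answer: -321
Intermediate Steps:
(1/(-7 + 5))*(-4) + F = (1/(-7 + 5))*(-4) - 323 = (1/(-2))*(-4) - 323 = -1/2*1*(-4) - 323 = -1/2*(-4) - 323 = 2 - 323 = -321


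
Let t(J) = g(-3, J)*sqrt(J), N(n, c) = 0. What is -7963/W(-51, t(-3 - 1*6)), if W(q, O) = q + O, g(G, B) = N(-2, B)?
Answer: 7963/51 ≈ 156.14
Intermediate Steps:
g(G, B) = 0
t(J) = 0 (t(J) = 0*sqrt(J) = 0)
W(q, O) = O + q
-7963/W(-51, t(-3 - 1*6)) = -7963/(0 - 51) = -7963/(-51) = -7963*(-1/51) = 7963/51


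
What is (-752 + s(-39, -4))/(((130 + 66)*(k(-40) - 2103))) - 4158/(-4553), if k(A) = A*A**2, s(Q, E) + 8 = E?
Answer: 13468827049/14747380991 ≈ 0.91330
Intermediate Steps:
s(Q, E) = -8 + E
k(A) = A**3
(-752 + s(-39, -4))/(((130 + 66)*(k(-40) - 2103))) - 4158/(-4553) = (-752 + (-8 - 4))/(((130 + 66)*((-40)**3 - 2103))) - 4158/(-4553) = (-752 - 12)/((196*(-64000 - 2103))) - 4158*(-1/4553) = -764/(196*(-66103)) + 4158/4553 = -764/(-12956188) + 4158/4553 = -764*(-1/12956188) + 4158/4553 = 191/3239047 + 4158/4553 = 13468827049/14747380991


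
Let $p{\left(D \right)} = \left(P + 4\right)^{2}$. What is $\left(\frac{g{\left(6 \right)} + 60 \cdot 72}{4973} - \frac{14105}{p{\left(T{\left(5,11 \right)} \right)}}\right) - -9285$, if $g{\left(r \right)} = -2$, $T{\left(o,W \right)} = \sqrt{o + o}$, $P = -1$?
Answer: $\frac{345463442}{44757} \approx 7718.6$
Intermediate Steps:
$T{\left(o,W \right)} = \sqrt{2} \sqrt{o}$ ($T{\left(o,W \right)} = \sqrt{2 o} = \sqrt{2} \sqrt{o}$)
$p{\left(D \right)} = 9$ ($p{\left(D \right)} = \left(-1 + 4\right)^{2} = 3^{2} = 9$)
$\left(\frac{g{\left(6 \right)} + 60 \cdot 72}{4973} - \frac{14105}{p{\left(T{\left(5,11 \right)} \right)}}\right) - -9285 = \left(\frac{-2 + 60 \cdot 72}{4973} - \frac{14105}{9}\right) - -9285 = \left(\left(-2 + 4320\right) \frac{1}{4973} - \frac{14105}{9}\right) + 9285 = \left(4318 \cdot \frac{1}{4973} - \frac{14105}{9}\right) + 9285 = \left(\frac{4318}{4973} - \frac{14105}{9}\right) + 9285 = - \frac{70105303}{44757} + 9285 = \frac{345463442}{44757}$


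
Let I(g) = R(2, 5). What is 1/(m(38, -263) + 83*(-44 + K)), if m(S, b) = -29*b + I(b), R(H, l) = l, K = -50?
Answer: -1/170 ≈ -0.0058824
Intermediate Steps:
I(g) = 5
m(S, b) = 5 - 29*b (m(S, b) = -29*b + 5 = 5 - 29*b)
1/(m(38, -263) + 83*(-44 + K)) = 1/((5 - 29*(-263)) + 83*(-44 - 50)) = 1/((5 + 7627) + 83*(-94)) = 1/(7632 - 7802) = 1/(-170) = -1/170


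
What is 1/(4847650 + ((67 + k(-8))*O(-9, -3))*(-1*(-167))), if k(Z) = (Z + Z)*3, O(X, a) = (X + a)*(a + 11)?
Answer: 1/4543042 ≈ 2.2012e-7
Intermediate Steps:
O(X, a) = (11 + a)*(X + a) (O(X, a) = (X + a)*(11 + a) = (11 + a)*(X + a))
k(Z) = 6*Z (k(Z) = (2*Z)*3 = 6*Z)
1/(4847650 + ((67 + k(-8))*O(-9, -3))*(-1*(-167))) = 1/(4847650 + ((67 + 6*(-8))*((-3)² + 11*(-9) + 11*(-3) - 9*(-3)))*(-1*(-167))) = 1/(4847650 + ((67 - 48)*(9 - 99 - 33 + 27))*167) = 1/(4847650 + (19*(-96))*167) = 1/(4847650 - 1824*167) = 1/(4847650 - 304608) = 1/4543042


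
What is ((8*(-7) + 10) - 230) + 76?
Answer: -200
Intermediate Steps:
((8*(-7) + 10) - 230) + 76 = ((-56 + 10) - 230) + 76 = (-46 - 230) + 76 = -276 + 76 = -200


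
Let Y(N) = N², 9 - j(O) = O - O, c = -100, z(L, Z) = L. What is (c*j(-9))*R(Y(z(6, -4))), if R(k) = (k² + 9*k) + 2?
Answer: -1459800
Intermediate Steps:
j(O) = 9 (j(O) = 9 - (O - O) = 9 - 1*0 = 9 + 0 = 9)
R(k) = 2 + k² + 9*k
(c*j(-9))*R(Y(z(6, -4))) = (-100*9)*(2 + (6²)² + 9*6²) = -900*(2 + 36² + 9*36) = -900*(2 + 1296 + 324) = -900*1622 = -1459800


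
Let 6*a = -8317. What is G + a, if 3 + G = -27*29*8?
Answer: -45919/6 ≈ -7653.2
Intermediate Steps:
a = -8317/6 (a = (⅙)*(-8317) = -8317/6 ≈ -1386.2)
G = -6267 (G = -3 - 27*29*8 = -3 - 783*8 = -3 - 6264 = -6267)
G + a = -6267 - 8317/6 = -45919/6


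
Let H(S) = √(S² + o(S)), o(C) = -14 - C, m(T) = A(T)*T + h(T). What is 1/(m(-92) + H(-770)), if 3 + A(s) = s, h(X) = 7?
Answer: 8747/75916353 - 2*√148414/75916353 ≈ 0.00010507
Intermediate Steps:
A(s) = -3 + s
m(T) = 7 + T*(-3 + T) (m(T) = (-3 + T)*T + 7 = T*(-3 + T) + 7 = 7 + T*(-3 + T))
H(S) = √(-14 + S² - S) (H(S) = √(S² + (-14 - S)) = √(-14 + S² - S))
1/(m(-92) + H(-770)) = 1/((7 - 92*(-3 - 92)) + √(-14 + (-770)² - 1*(-770))) = 1/((7 - 92*(-95)) + √(-14 + 592900 + 770)) = 1/((7 + 8740) + √593656) = 1/(8747 + 2*√148414)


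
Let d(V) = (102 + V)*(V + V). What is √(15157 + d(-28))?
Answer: √11013 ≈ 104.94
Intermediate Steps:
d(V) = 2*V*(102 + V) (d(V) = (102 + V)*(2*V) = 2*V*(102 + V))
√(15157 + d(-28)) = √(15157 + 2*(-28)*(102 - 28)) = √(15157 + 2*(-28)*74) = √(15157 - 4144) = √11013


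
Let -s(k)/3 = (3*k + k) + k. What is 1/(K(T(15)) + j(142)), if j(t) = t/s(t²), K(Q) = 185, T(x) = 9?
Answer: 2130/394049 ≈ 0.0054054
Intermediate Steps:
s(k) = -15*k (s(k) = -3*((3*k + k) + k) = -3*(4*k + k) = -15*k)
j(t) = -1/(15*t) (j(t) = t/((-15*t²)) = t*(-1/(15*t²)) = -1/(15*t))
1/(K(T(15)) + j(142)) = 1/(185 - 1/15/142) = 1/(185 - 1/15*1/142) = 1/(185 - 1/2130) = 1/(394049/2130) = 2130/394049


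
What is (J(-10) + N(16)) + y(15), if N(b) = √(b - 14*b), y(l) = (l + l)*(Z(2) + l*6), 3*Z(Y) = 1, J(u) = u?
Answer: 2700 + 4*I*√13 ≈ 2700.0 + 14.422*I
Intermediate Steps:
Z(Y) = ⅓ (Z(Y) = (⅓)*1 = ⅓)
y(l) = 2*l*(⅓ + 6*l) (y(l) = (l + l)*(⅓ + l*6) = (2*l)*(⅓ + 6*l) = 2*l*(⅓ + 6*l))
N(b) = √13*√(-b) (N(b) = √(-13*b) = √13*√(-b))
(J(-10) + N(16)) + y(15) = (-10 + √13*√(-1*16)) + (⅔)*15*(1 + 18*15) = (-10 + √13*√(-16)) + (⅔)*15*(1 + 270) = (-10 + √13*(4*I)) + (⅔)*15*271 = (-10 + 4*I*√13) + 2710 = 2700 + 4*I*√13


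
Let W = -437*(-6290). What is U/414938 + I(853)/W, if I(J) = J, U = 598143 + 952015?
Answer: 2130659870727/570276264370 ≈ 3.7362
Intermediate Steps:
U = 1550158
W = 2748730
U/414938 + I(853)/W = 1550158/414938 + 853/2748730 = 1550158*(1/414938) + 853*(1/2748730) = 775079/207469 + 853/2748730 = 2130659870727/570276264370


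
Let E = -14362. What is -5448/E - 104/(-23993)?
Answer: 66103756/172293733 ≈ 0.38367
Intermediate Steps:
-5448/E - 104/(-23993) = -5448/(-14362) - 104/(-23993) = -5448*(-1/14362) - 104*(-1/23993) = 2724/7181 + 104/23993 = 66103756/172293733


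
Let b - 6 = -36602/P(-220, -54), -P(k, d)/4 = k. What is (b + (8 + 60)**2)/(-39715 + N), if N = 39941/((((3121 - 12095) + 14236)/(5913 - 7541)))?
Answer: -5311723269/60280941160 ≈ -0.088116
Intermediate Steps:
P(k, d) = -4*k
b = -15661/440 (b = 6 - 36602/((-4*(-220))) = 6 - 36602/880 = 6 - 36602*1/880 = 6 - 18301/440 = -15661/440 ≈ -35.593)
N = -32511974/2631 (N = 39941/(((-8974 + 14236)/(-1628))) = 39941/((5262*(-1/1628))) = 39941/(-2631/814) = 39941*(-814/2631) = -32511974/2631 ≈ -12357.)
(b + (8 + 60)**2)/(-39715 + N) = (-15661/440 + (8 + 60)**2)/(-39715 - 32511974/2631) = (-15661/440 + 68**2)/(-137002139/2631) = (-15661/440 + 4624)*(-2631/137002139) = (2018899/440)*(-2631/137002139) = -5311723269/60280941160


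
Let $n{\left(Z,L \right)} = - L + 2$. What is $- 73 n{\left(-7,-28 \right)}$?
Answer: $-2190$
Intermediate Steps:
$n{\left(Z,L \right)} = 2 - L$
$- 73 n{\left(-7,-28 \right)} = - 73 \left(2 - -28\right) = - 73 \left(2 + 28\right) = \left(-73\right) 30 = -2190$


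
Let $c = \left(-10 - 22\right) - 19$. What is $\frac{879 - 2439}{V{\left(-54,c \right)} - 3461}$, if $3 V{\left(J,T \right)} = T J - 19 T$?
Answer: $\frac{26}{37} \approx 0.7027$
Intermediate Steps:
$c = -51$ ($c = -32 - 19 = -51$)
$V{\left(J,T \right)} = - \frac{19 T}{3} + \frac{J T}{3}$ ($V{\left(J,T \right)} = \frac{T J - 19 T}{3} = \frac{J T - 19 T}{3} = \frac{- 19 T + J T}{3} = - \frac{19 T}{3} + \frac{J T}{3}$)
$\frac{879 - 2439}{V{\left(-54,c \right)} - 3461} = \frac{879 - 2439}{\frac{1}{3} \left(-51\right) \left(-19 - 54\right) - 3461} = - \frac{1560}{\frac{1}{3} \left(-51\right) \left(-73\right) - 3461} = - \frac{1560}{1241 - 3461} = - \frac{1560}{-2220} = \left(-1560\right) \left(- \frac{1}{2220}\right) = \frac{26}{37}$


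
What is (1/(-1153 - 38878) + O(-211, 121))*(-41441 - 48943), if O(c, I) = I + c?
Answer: 325634661744/40031 ≈ 8.1346e+6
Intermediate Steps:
(1/(-1153 - 38878) + O(-211, 121))*(-41441 - 48943) = (1/(-1153 - 38878) + (121 - 211))*(-41441 - 48943) = (1/(-40031) - 90)*(-90384) = (-1/40031 - 90)*(-90384) = -3602791/40031*(-90384) = 325634661744/40031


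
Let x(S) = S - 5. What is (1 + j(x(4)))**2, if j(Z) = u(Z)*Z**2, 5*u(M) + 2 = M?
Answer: 4/25 ≈ 0.16000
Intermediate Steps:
u(M) = -2/5 + M/5
x(S) = -5 + S
j(Z) = Z**2*(-2/5 + Z/5) (j(Z) = (-2/5 + Z/5)*Z**2 = Z**2*(-2/5 + Z/5))
(1 + j(x(4)))**2 = (1 + (-5 + 4)**2*(-2 + (-5 + 4))/5)**2 = (1 + (1/5)*(-1)**2*(-2 - 1))**2 = (1 + (1/5)*1*(-3))**2 = (1 - 3/5)**2 = (2/5)**2 = 4/25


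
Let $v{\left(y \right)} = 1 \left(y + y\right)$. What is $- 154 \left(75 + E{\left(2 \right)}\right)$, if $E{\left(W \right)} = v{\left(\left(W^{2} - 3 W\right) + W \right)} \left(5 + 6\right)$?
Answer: $-11550$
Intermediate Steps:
$v{\left(y \right)} = 2 y$ ($v{\left(y \right)} = 1 \cdot 2 y = 2 y$)
$E{\left(W \right)} = - 44 W + 22 W^{2}$ ($E{\left(W \right)} = 2 \left(\left(W^{2} - 3 W\right) + W\right) \left(5 + 6\right) = 2 \left(W^{2} - 2 W\right) 11 = \left(- 4 W + 2 W^{2}\right) 11 = - 44 W + 22 W^{2}$)
$- 154 \left(75 + E{\left(2 \right)}\right) = - 154 \left(75 + 22 \cdot 2 \left(-2 + 2\right)\right) = - 154 \left(75 + 22 \cdot 2 \cdot 0\right) = - 154 \left(75 + 0\right) = \left(-154\right) 75 = -11550$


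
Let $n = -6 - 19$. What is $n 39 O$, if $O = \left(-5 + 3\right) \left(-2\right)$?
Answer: $-3900$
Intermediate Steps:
$n = -25$
$O = 4$ ($O = \left(-2\right) \left(-2\right) = 4$)
$n 39 O = \left(-25\right) 39 \cdot 4 = \left(-975\right) 4 = -3900$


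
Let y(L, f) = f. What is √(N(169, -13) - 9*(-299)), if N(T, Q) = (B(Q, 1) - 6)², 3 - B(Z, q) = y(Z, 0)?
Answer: 30*√3 ≈ 51.962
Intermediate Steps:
B(Z, q) = 3 (B(Z, q) = 3 - 1*0 = 3 + 0 = 3)
N(T, Q) = 9 (N(T, Q) = (3 - 6)² = (-3)² = 9)
√(N(169, -13) - 9*(-299)) = √(9 - 9*(-299)) = √(9 + 2691) = √2700 = 30*√3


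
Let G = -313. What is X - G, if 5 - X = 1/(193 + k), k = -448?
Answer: 81091/255 ≈ 318.00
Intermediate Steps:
X = 1276/255 (X = 5 - 1/(193 - 448) = 5 - 1/(-255) = 5 - 1*(-1/255) = 5 + 1/255 = 1276/255 ≈ 5.0039)
X - G = 1276/255 - 1*(-313) = 1276/255 + 313 = 81091/255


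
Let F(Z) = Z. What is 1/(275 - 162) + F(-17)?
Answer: -1920/113 ≈ -16.991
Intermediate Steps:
1/(275 - 162) + F(-17) = 1/(275 - 162) - 17 = 1/113 - 17 = -1920/113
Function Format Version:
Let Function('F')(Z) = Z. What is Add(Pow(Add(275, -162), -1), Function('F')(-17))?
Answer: Rational(-1920, 113) ≈ -16.991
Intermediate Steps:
Add(Pow(Add(275, -162), -1), Function('F')(-17)) = Add(Pow(Add(275, -162), -1), -17) = Add(Pow(113, -1), -17) = Add(Rational(1, 113), -17) = Rational(-1920, 113)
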